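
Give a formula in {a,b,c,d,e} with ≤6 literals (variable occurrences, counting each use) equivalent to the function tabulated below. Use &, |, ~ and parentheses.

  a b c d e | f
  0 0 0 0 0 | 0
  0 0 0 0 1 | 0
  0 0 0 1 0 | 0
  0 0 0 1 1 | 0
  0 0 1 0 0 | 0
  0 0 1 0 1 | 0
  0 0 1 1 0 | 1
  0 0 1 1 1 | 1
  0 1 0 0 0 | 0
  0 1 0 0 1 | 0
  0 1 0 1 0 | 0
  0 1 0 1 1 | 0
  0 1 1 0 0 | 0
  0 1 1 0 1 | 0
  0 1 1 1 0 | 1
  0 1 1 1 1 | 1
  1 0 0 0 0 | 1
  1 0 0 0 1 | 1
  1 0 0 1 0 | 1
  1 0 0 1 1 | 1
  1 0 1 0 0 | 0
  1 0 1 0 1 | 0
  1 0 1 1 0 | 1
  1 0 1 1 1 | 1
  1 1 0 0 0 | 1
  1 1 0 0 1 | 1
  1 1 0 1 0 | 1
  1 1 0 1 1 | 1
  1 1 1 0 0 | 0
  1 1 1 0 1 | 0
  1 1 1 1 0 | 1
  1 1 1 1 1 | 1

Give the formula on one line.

((~c & a) | (d & c))

  ~c = 11110000111100001111000011110000
  (~c & a) = 00000000000000001111000011110000
  (d & c) = 00000011000000110000001100000011
  ((~c & a) | (d & c)) = 00000011000000111111001111110011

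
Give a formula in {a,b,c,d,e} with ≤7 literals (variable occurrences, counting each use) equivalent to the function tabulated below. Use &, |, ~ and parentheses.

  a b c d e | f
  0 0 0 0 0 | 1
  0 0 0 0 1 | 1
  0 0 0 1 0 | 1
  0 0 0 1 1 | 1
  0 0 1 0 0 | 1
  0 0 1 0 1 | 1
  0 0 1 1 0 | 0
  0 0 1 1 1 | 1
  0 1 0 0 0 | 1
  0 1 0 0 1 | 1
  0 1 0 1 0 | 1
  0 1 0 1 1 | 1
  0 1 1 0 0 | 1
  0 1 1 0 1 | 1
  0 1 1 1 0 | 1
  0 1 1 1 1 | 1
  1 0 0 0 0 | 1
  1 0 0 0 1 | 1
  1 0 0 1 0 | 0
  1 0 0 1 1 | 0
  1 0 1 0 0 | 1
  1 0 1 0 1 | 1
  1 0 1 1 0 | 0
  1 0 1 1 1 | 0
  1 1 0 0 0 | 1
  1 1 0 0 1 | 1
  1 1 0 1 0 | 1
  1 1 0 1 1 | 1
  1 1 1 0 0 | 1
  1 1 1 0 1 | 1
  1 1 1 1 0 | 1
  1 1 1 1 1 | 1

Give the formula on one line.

  ~d = 11001100110011001100110011001100
  (b | ~d) = 11001100111111111100110011111111
  ~c = 11110000111100001111000011110000
  (~c | e) = 11110101111101011111010111110101
  (e | ~d) = 11011101110111011101110111011101
  ((~c | e) | (e | ~d)) = 11111101111111011111110111111101
  ~a = 11111111111111110000000000000000
  (((~c | e) | (e | ~d)) & ~a) = 11111101111111010000000000000000
  ((b | ~d) | (((~c | e) | (e | ~d)) & ~a)) = 11111101111111111100110011111111

((b | ~d) | (((~c | e) | (e | ~d)) & ~a))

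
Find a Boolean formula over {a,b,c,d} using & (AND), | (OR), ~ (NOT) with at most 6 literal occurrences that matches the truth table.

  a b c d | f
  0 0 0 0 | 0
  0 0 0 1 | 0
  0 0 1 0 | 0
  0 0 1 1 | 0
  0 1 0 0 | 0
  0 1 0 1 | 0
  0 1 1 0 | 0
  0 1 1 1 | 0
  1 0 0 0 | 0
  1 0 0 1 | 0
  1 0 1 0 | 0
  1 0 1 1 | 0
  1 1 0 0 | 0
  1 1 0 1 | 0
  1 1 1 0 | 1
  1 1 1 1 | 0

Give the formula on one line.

(((c & d) | b) & (c & (a & ~d)))

  (c & d) = 0001000100010001
  ((c & d) | b) = 0001111100011111
  ~d = 1010101010101010
  (a & ~d) = 0000000010101010
  (c & (a & ~d)) = 0000000000100010
  (((c & d) | b) & (c & (a & ~d))) = 0000000000000010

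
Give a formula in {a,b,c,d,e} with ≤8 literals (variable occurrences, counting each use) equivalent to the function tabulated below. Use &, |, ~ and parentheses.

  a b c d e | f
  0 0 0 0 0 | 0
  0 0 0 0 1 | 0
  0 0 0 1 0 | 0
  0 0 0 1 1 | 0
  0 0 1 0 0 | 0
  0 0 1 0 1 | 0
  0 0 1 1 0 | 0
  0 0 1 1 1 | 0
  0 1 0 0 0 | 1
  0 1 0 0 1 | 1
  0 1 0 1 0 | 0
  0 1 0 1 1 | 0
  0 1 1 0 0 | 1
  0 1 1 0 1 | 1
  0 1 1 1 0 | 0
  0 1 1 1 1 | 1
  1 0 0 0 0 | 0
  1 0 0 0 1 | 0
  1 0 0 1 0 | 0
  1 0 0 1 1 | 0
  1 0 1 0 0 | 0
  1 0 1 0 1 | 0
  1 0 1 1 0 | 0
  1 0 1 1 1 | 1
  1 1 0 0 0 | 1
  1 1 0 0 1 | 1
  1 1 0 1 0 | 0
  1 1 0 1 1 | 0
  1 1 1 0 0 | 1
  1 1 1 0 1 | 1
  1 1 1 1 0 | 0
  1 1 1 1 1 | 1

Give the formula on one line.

  (a & d) = 00000000000000000011001100110011
  ((a & d) | b) = 00000000111111110011001111111111
  ~d = 11001100110011001100110011001100
  (d & c) = 00000011000000110000001100000011
  (e & (d & c)) = 00000001000000010000000100000001
  (~d | (e & (d & c))) = 11001101110011011100110111001101
  (((a & d) | b) & (~d | (e & (d & c)))) = 00000000110011010000000111001101

(((a & d) | b) & (~d | (e & (d & c))))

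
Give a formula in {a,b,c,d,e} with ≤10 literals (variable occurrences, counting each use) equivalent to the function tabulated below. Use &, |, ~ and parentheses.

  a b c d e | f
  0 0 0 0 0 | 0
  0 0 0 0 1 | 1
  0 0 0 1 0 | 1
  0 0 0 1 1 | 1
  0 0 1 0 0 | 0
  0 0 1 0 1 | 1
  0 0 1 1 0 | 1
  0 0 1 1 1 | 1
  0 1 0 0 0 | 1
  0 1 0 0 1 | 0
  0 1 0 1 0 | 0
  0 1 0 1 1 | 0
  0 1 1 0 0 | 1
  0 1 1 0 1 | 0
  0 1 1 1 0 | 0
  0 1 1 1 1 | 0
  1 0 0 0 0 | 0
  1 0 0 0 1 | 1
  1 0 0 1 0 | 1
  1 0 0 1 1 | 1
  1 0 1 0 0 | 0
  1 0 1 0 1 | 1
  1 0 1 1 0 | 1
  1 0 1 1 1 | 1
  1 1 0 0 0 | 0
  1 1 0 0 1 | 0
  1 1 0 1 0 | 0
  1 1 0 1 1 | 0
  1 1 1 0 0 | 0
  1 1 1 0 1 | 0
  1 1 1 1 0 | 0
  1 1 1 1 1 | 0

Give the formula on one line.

  ~b = 11111111000000001111111100000000
  (d | e) = 01110111011101110111011101110111
  (~b & (d | e)) = 01110111000000000111011100000000
  ~a = 11111111111111110000000000000000
  ~e = 10101010101010101010101010101010
  (~a & ~e) = 10101010101010100000000000000000
  ((~a & ~e) & b) = 00000000101010100000000000000000
  ~d = 11001100110011001100110011001100
  (~d | ~b) = 11111111110011001111111111001100
  (((~a & ~e) & b) & (~d | ~b)) = 00000000100010000000000000000000
  ((~b & (d | e)) | (((~a & ~e) & b) & (~d | ~b))) = 01110111100010000111011100000000

((~b & (d | e)) | (((~a & ~e) & b) & (~d | ~b)))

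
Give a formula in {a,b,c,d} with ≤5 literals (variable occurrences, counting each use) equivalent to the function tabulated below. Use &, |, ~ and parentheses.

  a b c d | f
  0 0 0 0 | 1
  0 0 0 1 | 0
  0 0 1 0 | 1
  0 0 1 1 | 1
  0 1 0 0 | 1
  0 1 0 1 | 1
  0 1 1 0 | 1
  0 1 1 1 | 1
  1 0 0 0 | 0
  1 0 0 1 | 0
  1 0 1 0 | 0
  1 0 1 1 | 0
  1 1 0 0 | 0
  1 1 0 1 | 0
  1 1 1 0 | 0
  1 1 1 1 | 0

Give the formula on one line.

(((~b & (~d | c)) | b) & ~a)

  ~b = 1111000011110000
  ~d = 1010101010101010
  (~d | c) = 1011101110111011
  (~b & (~d | c)) = 1011000010110000
  ((~b & (~d | c)) | b) = 1011111110111111
  ~a = 1111111100000000
  (((~b & (~d | c)) | b) & ~a) = 1011111100000000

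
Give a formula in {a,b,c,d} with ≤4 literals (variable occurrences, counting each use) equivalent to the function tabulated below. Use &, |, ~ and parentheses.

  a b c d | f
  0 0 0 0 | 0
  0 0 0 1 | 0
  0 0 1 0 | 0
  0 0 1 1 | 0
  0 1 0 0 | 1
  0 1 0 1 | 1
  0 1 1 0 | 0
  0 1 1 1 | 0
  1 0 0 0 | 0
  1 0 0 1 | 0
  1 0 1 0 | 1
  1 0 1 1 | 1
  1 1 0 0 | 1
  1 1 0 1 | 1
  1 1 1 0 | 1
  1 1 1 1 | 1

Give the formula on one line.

  ~c = 1100110011001100
  (b & ~c) = 0000110000001100
  (a & c) = 0000000000110011
  ((b & ~c) | (a & c)) = 0000110000111111

((b & ~c) | (a & c))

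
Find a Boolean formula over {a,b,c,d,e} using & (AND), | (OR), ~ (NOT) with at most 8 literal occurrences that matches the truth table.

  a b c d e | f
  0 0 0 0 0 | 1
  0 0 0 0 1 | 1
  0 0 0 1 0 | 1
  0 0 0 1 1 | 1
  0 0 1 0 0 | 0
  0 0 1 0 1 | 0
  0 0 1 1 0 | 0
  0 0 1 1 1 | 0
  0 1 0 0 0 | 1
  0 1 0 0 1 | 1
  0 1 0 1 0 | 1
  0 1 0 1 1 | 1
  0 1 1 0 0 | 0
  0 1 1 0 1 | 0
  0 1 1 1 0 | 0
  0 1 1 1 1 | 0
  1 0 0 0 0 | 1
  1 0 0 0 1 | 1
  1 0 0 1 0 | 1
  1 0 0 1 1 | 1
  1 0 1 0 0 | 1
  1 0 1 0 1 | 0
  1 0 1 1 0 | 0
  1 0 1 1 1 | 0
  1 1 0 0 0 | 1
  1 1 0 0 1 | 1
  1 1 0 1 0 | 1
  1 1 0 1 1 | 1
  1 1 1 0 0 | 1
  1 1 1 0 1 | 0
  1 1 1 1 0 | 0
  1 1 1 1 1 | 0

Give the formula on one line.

  ~e = 10101010101010101010101010101010
  (~e & a) = 00000000000000001010101010101010
  ~d = 11001100110011001100110011001100
  (e | ~d) = 11011101110111011101110111011101
  ((~e & a) & (e | ~d)) = 00000000000000001000100010001000
  ~c = 11110000111100001111000011110000
  (((~e & a) & (e | ~d)) | ~c) = 11110000111100001111100011111000

(((~e & a) & (e | ~d)) | ~c)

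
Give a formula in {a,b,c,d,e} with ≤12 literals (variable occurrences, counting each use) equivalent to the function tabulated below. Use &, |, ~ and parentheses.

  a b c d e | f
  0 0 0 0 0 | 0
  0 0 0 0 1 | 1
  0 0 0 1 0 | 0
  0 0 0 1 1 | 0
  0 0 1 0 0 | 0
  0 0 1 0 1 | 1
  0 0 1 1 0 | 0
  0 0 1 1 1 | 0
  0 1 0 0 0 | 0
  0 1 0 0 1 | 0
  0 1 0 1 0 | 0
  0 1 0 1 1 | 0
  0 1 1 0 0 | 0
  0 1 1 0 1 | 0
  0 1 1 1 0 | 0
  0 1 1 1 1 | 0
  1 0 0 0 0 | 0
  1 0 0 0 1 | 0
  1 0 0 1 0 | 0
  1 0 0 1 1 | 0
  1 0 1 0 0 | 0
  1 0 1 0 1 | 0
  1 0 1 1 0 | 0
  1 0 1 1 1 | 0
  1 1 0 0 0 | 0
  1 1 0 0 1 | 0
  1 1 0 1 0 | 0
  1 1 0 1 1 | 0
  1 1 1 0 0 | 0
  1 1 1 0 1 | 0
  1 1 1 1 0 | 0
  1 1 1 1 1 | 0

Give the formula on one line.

(((~a | ((c & b) & (~d | ~e))) & ~b) & (~d & (d | e)))

  ~a = 11111111111111110000000000000000
  (c & b) = 00000000000011110000000000001111
  ~d = 11001100110011001100110011001100
  ~e = 10101010101010101010101010101010
  (~d | ~e) = 11101110111011101110111011101110
  ((c & b) & (~d | ~e)) = 00000000000011100000000000001110
  (~a | ((c & b) & (~d | ~e))) = 11111111111111110000000000001110
  ~b = 11111111000000001111111100000000
  ((~a | ((c & b) & (~d | ~e))) & ~b) = 11111111000000000000000000000000
  (d | e) = 01110111011101110111011101110111
  (~d & (d | e)) = 01000100010001000100010001000100
  (((~a | ((c & b) & (~d | ~e))) & ~b) & (~d & (d | e))) = 01000100000000000000000000000000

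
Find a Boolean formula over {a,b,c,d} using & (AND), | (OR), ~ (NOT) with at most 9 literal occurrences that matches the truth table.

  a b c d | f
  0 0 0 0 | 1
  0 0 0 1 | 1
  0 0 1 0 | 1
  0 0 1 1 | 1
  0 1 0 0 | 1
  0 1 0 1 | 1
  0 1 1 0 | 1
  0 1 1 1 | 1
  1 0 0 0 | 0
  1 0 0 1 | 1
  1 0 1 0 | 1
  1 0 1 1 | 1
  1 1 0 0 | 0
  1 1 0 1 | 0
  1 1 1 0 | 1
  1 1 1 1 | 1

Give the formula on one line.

  ~b = 1111000011110000
  (~b & d) = 0101000001010000
  ~a = 1111111100000000
  ~d = 1010101010101010
  (c & ~d) = 0010001000100010
  (b & (c & ~d)) = 0000001000000010
  (a | (b & (c & ~d))) = 0000001011111111
  (c & (a | (b & (c & ~d)))) = 0000001000110011
  (~a | (c & (a | (b & (c & ~d))))) = 1111111100110011
  ((~b & d) | (~a | (c & (a | (b & (c & ~d)))))) = 1111111101110011

((~b & d) | (~a | (c & (a | (b & (c & ~d))))))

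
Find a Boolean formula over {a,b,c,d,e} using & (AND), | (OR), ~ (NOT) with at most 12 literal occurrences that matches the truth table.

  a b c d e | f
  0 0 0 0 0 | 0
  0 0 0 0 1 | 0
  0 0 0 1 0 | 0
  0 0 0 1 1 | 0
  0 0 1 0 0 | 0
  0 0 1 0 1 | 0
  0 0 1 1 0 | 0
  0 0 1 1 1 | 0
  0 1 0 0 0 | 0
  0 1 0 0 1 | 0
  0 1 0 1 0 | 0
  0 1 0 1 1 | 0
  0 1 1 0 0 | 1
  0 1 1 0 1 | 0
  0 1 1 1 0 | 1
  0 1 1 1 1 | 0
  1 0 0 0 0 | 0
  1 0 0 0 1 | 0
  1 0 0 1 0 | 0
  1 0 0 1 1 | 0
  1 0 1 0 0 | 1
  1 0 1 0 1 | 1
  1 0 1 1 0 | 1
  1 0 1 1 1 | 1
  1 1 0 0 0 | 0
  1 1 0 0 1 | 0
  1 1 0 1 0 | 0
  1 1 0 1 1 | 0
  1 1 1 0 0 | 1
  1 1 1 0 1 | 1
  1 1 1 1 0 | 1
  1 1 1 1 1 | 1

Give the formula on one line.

((c & ((~e | ~b) | a)) & ((c | ~b) & (a | (c & b))))

  ~e = 10101010101010101010101010101010
  ~b = 11111111000000001111111100000000
  (~e | ~b) = 11111111101010101111111110101010
  ((~e | ~b) | a) = 11111111101010101111111111111111
  (c & ((~e | ~b) | a)) = 00001111000010100000111100001111
  (c | ~b) = 11111111000011111111111100001111
  (c & b) = 00000000000011110000000000001111
  (a | (c & b)) = 00000000000011111111111111111111
  ((c | ~b) & (a | (c & b))) = 00000000000011111111111100001111
  ((c & ((~e | ~b) | a)) & ((c | ~b) & (a | (c & b)))) = 00000000000010100000111100001111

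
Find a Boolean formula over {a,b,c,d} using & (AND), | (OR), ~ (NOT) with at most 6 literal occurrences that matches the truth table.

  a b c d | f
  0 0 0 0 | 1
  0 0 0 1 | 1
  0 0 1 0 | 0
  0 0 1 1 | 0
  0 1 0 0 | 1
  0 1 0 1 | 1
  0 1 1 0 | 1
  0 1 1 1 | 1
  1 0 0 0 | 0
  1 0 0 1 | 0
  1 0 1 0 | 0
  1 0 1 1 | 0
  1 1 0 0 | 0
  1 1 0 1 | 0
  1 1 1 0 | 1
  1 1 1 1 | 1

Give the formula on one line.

((~c & ~a) | (b & c))

  ~c = 1100110011001100
  ~a = 1111111100000000
  (~c & ~a) = 1100110000000000
  (b & c) = 0000001100000011
  ((~c & ~a) | (b & c)) = 1100111100000011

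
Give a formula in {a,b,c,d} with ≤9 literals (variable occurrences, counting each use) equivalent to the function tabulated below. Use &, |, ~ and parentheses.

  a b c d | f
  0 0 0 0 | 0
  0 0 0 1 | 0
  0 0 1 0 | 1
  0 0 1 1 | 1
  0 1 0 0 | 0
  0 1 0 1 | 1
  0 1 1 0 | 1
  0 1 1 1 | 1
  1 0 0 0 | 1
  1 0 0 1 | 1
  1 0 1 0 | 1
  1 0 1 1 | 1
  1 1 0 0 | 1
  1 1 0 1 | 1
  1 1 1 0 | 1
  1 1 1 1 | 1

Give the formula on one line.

  (c | d) = 0111011101110111
  ~a = 1111111100000000
  (~a & c) = 0011001100000000
  ((~a & c) | b) = 0011111100001111
  ((c | d) & ((~a & c) | b)) = 0011011100000111
  (((c | d) & ((~a & c) | b)) | a) = 0011011111111111

(((c | d) & ((~a & c) | b)) | a)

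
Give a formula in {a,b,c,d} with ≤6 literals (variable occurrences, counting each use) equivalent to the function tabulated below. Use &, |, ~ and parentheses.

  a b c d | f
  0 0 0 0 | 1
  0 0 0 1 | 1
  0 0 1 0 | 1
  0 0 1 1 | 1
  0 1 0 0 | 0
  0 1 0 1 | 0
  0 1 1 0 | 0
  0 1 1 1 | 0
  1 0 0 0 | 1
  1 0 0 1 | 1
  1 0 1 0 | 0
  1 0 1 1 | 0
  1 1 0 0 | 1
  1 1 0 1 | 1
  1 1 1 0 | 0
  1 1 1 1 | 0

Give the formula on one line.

  ~c = 1100110011001100
  (~c & a) = 0000000011001100
  ~b = 1111000011110000
  ~a = 1111111100000000
  (~a | b) = 1111111100001111
  (~b & (~a | b)) = 1111000000000000
  ((~c & a) | (~b & (~a | b))) = 1111000011001100

((~c & a) | (~b & (~a | b)))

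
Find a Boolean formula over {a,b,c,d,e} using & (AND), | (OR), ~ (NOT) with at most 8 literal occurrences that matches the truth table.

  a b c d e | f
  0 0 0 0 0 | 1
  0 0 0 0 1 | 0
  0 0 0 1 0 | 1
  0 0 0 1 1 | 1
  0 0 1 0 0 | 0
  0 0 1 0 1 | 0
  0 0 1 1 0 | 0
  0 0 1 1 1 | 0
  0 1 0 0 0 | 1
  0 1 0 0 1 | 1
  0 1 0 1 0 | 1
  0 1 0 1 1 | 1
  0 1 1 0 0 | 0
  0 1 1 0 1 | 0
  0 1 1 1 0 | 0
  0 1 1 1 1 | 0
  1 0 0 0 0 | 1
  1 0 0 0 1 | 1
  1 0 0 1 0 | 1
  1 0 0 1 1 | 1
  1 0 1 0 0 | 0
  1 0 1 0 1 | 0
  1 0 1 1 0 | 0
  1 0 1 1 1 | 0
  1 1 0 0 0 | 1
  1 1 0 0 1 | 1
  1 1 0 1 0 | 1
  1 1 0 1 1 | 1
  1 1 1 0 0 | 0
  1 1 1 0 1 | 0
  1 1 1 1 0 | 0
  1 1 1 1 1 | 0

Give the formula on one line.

  (b & e) = 00000000010101010000000001010101
  ((b & e) | d) = 00110011011101110011001101110111
  (b | ((b & e) | d)) = 00110011111111110011001111111111
  ~e = 10101010101010101010101010101010
  (~e | a) = 10101010101010101111111111111111
  ((b | ((b & e) | d)) | (~e | a)) = 10111011111111111111111111111111
  ~c = 11110000111100001111000011110000
  (((b | ((b & e) | d)) | (~e | a)) & ~c) = 10110000111100001111000011110000

(((b | ((b & e) | d)) | (~e | a)) & ~c)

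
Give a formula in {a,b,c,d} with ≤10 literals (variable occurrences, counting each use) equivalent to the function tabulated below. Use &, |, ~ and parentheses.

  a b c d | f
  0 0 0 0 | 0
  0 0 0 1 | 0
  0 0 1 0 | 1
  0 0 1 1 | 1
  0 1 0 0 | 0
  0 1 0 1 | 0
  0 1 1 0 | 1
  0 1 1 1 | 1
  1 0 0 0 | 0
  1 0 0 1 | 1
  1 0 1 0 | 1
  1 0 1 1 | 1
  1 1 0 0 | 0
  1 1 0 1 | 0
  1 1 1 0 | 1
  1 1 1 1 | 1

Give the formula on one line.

(c | (((~d & b) | (a & (d | (~b & ~a)))) & (~b & d)))

  ~d = 1010101010101010
  (~d & b) = 0000101000001010
  ~b = 1111000011110000
  ~a = 1111111100000000
  (~b & ~a) = 1111000000000000
  (d | (~b & ~a)) = 1111010101010101
  (a & (d | (~b & ~a))) = 0000000001010101
  ((~d & b) | (a & (d | (~b & ~a)))) = 0000101001011111
  (~b & d) = 0101000001010000
  (((~d & b) | (a & (d | (~b & ~a)))) & (~b & d)) = 0000000001010000
  (c | (((~d & b) | (a & (d | (~b & ~a)))) & (~b & d))) = 0011001101110011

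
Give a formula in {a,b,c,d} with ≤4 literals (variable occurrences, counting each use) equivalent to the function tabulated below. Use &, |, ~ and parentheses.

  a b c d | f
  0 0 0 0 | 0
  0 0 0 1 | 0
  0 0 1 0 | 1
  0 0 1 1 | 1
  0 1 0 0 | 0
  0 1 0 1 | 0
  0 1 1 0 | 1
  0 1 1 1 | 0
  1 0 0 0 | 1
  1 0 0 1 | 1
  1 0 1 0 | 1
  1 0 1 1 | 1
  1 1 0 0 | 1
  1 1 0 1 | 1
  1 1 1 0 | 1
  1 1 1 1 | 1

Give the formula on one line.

  ~b = 1111000011110000
  ~d = 1010101010101010
  (~b | ~d) = 1111101011111010
  (c & (~b | ~d)) = 0011001000110010
  ((c & (~b | ~d)) | a) = 0011001011111111

((c & (~b | ~d)) | a)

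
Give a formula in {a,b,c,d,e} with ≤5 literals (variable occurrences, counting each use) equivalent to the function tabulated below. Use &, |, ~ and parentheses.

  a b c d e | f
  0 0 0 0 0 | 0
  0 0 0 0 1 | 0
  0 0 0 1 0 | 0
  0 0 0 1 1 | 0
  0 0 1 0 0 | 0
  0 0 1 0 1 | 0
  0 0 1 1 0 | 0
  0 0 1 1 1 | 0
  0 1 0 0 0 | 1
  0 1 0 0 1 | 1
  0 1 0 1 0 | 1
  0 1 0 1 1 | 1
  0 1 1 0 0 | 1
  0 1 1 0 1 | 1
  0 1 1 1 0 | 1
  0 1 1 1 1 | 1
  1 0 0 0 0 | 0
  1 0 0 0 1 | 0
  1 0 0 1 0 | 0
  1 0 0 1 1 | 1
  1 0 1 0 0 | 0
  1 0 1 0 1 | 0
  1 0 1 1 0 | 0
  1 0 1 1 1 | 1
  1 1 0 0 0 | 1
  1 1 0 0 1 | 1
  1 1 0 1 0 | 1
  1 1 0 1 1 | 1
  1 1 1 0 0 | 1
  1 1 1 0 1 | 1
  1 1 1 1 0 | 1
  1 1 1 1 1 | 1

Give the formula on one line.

  (d & a) = 00000000000000000011001100110011
  (d & e) = 00010001000100010001000100010001
  ((d & a) & (d & e)) = 00000000000000000001000100010001
  (((d & a) & (d & e)) | b) = 00000000111111110001000111111111

(((d & a) & (d & e)) | b)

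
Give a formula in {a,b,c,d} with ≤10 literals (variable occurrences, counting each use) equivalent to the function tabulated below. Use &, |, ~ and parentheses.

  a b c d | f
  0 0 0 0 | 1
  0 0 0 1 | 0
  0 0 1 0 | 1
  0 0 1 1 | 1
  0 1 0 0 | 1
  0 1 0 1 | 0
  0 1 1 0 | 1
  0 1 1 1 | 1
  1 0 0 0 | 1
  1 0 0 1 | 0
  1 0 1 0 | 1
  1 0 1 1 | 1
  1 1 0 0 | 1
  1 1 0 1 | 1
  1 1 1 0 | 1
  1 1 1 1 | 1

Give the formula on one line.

(((((a & ~d) | c) | (b & (~c | a))) & a) | (c | ~d))

  ~d = 1010101010101010
  (a & ~d) = 0000000010101010
  ((a & ~d) | c) = 0011001110111011
  ~c = 1100110011001100
  (~c | a) = 1100110011111111
  (b & (~c | a)) = 0000110000001111
  (((a & ~d) | c) | (b & (~c | a))) = 0011111110111111
  ((((a & ~d) | c) | (b & (~c | a))) & a) = 0000000010111111
  (c | ~d) = 1011101110111011
  (((((a & ~d) | c) | (b & (~c | a))) & a) | (c | ~d)) = 1011101110111111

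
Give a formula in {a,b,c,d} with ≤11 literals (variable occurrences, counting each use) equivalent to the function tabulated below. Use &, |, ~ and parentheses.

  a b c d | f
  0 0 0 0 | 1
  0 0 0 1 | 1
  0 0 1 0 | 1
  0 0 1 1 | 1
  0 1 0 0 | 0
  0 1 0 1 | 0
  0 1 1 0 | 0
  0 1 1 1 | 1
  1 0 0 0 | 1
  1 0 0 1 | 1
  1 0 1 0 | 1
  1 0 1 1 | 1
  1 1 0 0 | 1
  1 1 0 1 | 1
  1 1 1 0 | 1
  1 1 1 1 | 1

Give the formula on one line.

  ~b = 1111000011110000
  (d & a) = 0000000001010101
  ~d = 1010101010101010
  (c | ~d) = 1011101110111011
  ((c | ~d) & d) = 0001000100010001
  ((d & a) | ((c | ~d) & d)) = 0001000101010101
  (a & ~d) = 0000000010101010
  (((d & a) | ((c | ~d) & d)) | (a & ~d)) = 0001000111111111
  (~b | (((d & a) | ((c | ~d) & d)) | (a & ~d))) = 1111000111111111

(~b | (((d & a) | ((c | ~d) & d)) | (a & ~d)))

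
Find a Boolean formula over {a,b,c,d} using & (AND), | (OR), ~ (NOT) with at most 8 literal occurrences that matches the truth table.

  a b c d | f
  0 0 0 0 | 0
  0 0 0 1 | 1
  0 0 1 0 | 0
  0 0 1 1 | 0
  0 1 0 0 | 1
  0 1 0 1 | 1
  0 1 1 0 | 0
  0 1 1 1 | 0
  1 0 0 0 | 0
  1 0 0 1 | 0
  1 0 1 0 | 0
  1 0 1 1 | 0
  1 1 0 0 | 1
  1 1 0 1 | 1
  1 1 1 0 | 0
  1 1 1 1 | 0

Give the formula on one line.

(((b & (~d & ~c)) | (d & (~a | b))) & ~c)

  ~d = 1010101010101010
  ~c = 1100110011001100
  (~d & ~c) = 1000100010001000
  (b & (~d & ~c)) = 0000100000001000
  ~a = 1111111100000000
  (~a | b) = 1111111100001111
  (d & (~a | b)) = 0101010100000101
  ((b & (~d & ~c)) | (d & (~a | b))) = 0101110100001101
  (((b & (~d & ~c)) | (d & (~a | b))) & ~c) = 0100110000001100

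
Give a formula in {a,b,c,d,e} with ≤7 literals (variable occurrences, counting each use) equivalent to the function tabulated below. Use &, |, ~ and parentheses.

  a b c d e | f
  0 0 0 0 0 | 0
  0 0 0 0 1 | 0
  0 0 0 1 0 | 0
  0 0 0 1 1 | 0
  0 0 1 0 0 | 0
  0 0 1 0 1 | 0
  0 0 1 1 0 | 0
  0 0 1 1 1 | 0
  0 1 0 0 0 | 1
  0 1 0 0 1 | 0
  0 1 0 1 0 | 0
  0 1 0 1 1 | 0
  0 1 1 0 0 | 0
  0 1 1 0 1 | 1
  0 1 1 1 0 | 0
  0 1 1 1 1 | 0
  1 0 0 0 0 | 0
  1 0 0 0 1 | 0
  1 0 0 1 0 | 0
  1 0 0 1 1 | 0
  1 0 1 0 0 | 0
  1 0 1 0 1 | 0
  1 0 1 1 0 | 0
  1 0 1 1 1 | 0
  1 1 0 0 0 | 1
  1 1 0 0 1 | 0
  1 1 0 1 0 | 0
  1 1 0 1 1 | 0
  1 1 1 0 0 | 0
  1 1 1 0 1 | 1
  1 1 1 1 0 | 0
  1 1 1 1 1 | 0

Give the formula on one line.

(((~e | c) & b) & (~d & (~c | (e & c))))

  ~e = 10101010101010101010101010101010
  (~e | c) = 10101111101011111010111110101111
  ((~e | c) & b) = 00000000101011110000000010101111
  ~d = 11001100110011001100110011001100
  ~c = 11110000111100001111000011110000
  (e & c) = 00000101000001010000010100000101
  (~c | (e & c)) = 11110101111101011111010111110101
  (~d & (~c | (e & c))) = 11000100110001001100010011000100
  (((~e | c) & b) & (~d & (~c | (e & c)))) = 00000000100001000000000010000100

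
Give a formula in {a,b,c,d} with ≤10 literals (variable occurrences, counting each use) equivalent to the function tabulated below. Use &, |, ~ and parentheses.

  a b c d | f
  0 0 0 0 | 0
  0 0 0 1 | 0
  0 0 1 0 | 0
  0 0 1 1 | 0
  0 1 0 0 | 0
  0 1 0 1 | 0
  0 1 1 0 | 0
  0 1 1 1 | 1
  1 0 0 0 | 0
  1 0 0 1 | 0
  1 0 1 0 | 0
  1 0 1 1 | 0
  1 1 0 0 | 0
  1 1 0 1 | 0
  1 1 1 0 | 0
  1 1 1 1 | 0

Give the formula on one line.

(((b | d) & (~b | d)) & ((~b | (~a & c)) & (b | ~d)))

  (b | d) = 0101111101011111
  ~b = 1111000011110000
  (~b | d) = 1111010111110101
  ((b | d) & (~b | d)) = 0101010101010101
  ~a = 1111111100000000
  (~a & c) = 0011001100000000
  (~b | (~a & c)) = 1111001111110000
  ~d = 1010101010101010
  (b | ~d) = 1010111110101111
  ((~b | (~a & c)) & (b | ~d)) = 1010001110100000
  (((b | d) & (~b | d)) & ((~b | (~a & c)) & (b | ~d))) = 0000000100000000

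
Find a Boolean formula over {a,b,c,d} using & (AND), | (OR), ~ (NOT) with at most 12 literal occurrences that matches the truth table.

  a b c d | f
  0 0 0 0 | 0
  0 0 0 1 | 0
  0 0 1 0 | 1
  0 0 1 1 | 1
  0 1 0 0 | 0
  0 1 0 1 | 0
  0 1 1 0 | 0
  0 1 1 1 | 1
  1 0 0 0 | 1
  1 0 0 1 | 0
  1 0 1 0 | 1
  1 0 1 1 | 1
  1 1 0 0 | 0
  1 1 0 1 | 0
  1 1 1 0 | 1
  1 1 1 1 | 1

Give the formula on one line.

  (c & a) = 0000000000110011
  ~b = 1111000011110000
  (d | ~b) = 1111010111110101
  ~c = 1100110011001100
  ((d | ~b) | ~c) = 1111110111111101
  ((c & a) | ((d | ~b) | ~c)) = 1111110111111111
  (c & ((c & a) | ((d | ~b) | ~c))) = 0011000100110011
  ~d = 1010101010101010
  (~d & a) = 0000000010101010
  (~b & (~d & a)) = 0000000010100000
  ((c & ((c & a) | ((d | ~b) | ~c))) | (~b & (~d & a))) = 0011000110110011

((c & ((c & a) | ((d | ~b) | ~c))) | (~b & (~d & a)))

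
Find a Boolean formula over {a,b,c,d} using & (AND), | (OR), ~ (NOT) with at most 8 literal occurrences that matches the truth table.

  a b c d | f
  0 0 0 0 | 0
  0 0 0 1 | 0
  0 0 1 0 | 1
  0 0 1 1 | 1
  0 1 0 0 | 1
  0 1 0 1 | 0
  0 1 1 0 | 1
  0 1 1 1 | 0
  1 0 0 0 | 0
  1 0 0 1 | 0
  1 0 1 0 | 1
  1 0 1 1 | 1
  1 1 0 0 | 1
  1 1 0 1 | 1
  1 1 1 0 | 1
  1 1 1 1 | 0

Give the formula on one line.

(((~c & a) | (~d | ~b)) & (c | b))

  ~c = 1100110011001100
  (~c & a) = 0000000011001100
  ~d = 1010101010101010
  ~b = 1111000011110000
  (~d | ~b) = 1111101011111010
  ((~c & a) | (~d | ~b)) = 1111101011111110
  (c | b) = 0011111100111111
  (((~c & a) | (~d | ~b)) & (c | b)) = 0011101000111110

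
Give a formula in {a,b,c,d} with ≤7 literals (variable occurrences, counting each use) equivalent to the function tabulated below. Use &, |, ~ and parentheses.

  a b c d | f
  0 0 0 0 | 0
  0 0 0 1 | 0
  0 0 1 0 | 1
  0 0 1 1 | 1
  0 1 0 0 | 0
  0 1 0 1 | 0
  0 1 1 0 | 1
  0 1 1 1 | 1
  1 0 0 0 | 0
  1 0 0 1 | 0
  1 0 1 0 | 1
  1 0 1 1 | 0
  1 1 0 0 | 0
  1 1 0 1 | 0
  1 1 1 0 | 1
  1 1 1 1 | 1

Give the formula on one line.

(((~a | b) | ~d) & c)

  ~a = 1111111100000000
  (~a | b) = 1111111100001111
  ~d = 1010101010101010
  ((~a | b) | ~d) = 1111111110101111
  (((~a | b) | ~d) & c) = 0011001100100011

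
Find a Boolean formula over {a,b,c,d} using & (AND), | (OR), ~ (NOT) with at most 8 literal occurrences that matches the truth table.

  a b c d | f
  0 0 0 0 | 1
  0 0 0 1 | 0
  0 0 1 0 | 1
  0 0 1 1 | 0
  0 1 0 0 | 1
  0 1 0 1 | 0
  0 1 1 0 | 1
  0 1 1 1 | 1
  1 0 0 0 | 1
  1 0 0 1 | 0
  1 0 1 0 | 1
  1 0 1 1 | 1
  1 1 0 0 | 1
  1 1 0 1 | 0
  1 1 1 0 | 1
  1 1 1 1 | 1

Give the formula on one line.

  (a | b) = 0000111111111111
  ~d = 1010101010101010
  (c | ~d) = 1011101110111011
  ((a | b) & (c | ~d)) = 0000101110111011
  ~b = 1111000011110000
  ~a = 1111111100000000
  (~b & ~a) = 1111000000000000
  ((~b & ~a) & ~d) = 1010000000000000
  (((a | b) & (c | ~d)) | ((~b & ~a) & ~d)) = 1010101110111011

(((a | b) & (c | ~d)) | ((~b & ~a) & ~d))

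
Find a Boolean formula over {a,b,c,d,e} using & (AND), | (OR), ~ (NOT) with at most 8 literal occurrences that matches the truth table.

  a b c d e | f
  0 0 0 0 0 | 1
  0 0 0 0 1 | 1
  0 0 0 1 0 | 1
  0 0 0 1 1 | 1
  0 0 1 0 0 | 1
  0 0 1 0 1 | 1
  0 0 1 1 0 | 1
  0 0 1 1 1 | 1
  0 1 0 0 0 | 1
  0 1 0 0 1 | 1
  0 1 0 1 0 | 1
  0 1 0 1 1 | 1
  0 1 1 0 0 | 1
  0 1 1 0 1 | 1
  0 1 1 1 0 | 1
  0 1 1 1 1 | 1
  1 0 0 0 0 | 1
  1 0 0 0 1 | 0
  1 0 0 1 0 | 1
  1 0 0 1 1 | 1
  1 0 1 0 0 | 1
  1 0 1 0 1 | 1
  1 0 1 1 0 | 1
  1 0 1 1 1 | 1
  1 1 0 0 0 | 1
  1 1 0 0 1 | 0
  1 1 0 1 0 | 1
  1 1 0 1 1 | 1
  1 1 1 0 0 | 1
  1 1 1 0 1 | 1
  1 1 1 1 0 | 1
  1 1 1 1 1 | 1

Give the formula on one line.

  ~e = 10101010101010101010101010101010
  (~e | d) = 10111011101110111011101110111011
  (c | d) = 00111111001111110011111100111111
  ~a = 11111111111111110000000000000000
  ((c | d) | ~a) = 11111111111111110011111100111111
  ((~e | d) | ((c | d) | ~a)) = 11111111111111111011111110111111

((~e | d) | ((c | d) | ~a))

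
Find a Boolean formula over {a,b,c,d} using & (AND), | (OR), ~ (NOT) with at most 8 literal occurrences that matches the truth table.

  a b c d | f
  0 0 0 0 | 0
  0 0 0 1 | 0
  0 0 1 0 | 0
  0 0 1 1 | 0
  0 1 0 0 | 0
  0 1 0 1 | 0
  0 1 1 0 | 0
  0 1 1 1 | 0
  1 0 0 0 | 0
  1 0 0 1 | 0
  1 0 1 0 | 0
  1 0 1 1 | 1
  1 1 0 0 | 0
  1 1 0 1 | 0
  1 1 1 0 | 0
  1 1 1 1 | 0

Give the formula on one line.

  ~c = 1100110011001100
  (~c | a) = 1100110011111111
  ~b = 1111000011110000
  (c & ~b) = 0011000000110000
  (d & (c & ~b)) = 0001000000010000
  ((~c | a) & (d & (c & ~b))) = 0000000000010000

((~c | a) & (d & (c & ~b)))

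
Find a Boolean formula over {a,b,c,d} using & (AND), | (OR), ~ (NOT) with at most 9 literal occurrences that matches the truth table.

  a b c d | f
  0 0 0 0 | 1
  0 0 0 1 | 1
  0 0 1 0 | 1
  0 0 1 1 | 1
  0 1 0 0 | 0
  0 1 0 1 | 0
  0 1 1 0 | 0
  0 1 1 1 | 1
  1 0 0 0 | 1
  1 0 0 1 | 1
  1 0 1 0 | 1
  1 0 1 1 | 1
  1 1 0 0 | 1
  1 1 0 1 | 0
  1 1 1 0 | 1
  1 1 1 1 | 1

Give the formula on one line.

(~b | (((b & c) & d) | (a & ~d)))

  ~b = 1111000011110000
  (b & c) = 0000001100000011
  ((b & c) & d) = 0000000100000001
  ~d = 1010101010101010
  (a & ~d) = 0000000010101010
  (((b & c) & d) | (a & ~d)) = 0000000110101011
  (~b | (((b & c) & d) | (a & ~d))) = 1111000111111011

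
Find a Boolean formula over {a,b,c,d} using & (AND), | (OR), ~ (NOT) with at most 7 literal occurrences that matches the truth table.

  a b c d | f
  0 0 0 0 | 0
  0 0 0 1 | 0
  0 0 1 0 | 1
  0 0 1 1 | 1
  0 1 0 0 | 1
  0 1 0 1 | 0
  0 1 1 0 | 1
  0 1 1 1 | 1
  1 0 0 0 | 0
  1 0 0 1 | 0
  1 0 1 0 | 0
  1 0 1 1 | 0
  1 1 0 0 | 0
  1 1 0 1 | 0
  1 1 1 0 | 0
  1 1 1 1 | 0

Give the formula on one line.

(~a & (c | (~d & b)))

  ~a = 1111111100000000
  ~d = 1010101010101010
  (~d & b) = 0000101000001010
  (c | (~d & b)) = 0011101100111011
  (~a & (c | (~d & b))) = 0011101100000000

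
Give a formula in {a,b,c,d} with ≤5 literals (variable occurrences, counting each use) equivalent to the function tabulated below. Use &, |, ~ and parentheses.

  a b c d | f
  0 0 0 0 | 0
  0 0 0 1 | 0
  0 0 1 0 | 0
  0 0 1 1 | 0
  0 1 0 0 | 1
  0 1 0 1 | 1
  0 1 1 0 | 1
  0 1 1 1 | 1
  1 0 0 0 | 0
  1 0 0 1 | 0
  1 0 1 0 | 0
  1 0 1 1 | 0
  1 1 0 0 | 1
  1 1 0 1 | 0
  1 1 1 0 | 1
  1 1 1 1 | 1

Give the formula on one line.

  ~a = 1111111100000000
  ~d = 1010101010101010
  (~a | ~d) = 1111111110101010
  ((~a | ~d) | c) = 1111111110111011
  (((~a | ~d) | c) & b) = 0000111100001011

(((~a | ~d) | c) & b)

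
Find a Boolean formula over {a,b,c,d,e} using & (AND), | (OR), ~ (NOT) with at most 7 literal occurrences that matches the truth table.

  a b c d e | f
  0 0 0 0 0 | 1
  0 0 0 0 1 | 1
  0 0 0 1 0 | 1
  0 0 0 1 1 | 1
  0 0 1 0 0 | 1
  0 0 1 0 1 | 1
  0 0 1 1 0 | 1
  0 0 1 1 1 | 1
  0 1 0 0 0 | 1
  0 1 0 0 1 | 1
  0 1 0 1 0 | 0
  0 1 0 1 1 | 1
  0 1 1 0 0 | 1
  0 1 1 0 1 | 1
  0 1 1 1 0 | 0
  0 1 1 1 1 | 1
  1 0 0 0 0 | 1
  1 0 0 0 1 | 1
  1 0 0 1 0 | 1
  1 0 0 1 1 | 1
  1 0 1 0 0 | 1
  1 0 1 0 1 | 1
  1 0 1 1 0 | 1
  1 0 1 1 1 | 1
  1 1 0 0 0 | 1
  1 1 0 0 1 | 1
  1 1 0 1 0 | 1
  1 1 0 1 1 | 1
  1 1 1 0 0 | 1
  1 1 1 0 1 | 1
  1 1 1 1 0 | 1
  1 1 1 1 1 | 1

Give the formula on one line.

(((~d | ~b) | a) | ((d & e) | (b & a)))

  ~d = 11001100110011001100110011001100
  ~b = 11111111000000001111111100000000
  (~d | ~b) = 11111111110011001111111111001100
  ((~d | ~b) | a) = 11111111110011001111111111111111
  (d & e) = 00010001000100010001000100010001
  (b & a) = 00000000000000000000000011111111
  ((d & e) | (b & a)) = 00010001000100010001000111111111
  (((~d | ~b) | a) | ((d & e) | (b & a))) = 11111111110111011111111111111111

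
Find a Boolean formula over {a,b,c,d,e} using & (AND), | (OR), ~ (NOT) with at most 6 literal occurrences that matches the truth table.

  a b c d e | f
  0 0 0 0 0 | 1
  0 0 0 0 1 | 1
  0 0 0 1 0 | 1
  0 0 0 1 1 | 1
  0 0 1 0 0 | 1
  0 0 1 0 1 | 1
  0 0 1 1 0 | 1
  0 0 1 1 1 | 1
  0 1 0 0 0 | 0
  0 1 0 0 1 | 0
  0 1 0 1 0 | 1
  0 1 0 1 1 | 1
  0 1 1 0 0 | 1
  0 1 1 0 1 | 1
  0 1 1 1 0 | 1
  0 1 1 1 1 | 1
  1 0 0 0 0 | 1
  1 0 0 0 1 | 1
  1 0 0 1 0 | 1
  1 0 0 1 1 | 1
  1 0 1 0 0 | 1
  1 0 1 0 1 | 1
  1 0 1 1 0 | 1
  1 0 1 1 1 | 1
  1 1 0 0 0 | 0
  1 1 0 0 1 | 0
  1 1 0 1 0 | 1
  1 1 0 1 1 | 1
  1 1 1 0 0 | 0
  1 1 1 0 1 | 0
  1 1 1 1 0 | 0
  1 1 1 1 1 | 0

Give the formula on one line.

  ~c = 11110000111100001111000011110000
  (d & ~c) = 00110000001100000011000000110000
  ~b = 11111111000000001111111100000000
  (a | c) = 00001111000011111111111111111111
  ~a = 11111111111111110000000000000000
  ((a | c) & ~a) = 00001111000011110000000000000000
  (~b | ((a | c) & ~a)) = 11111111000011111111111100000000
  ((d & ~c) | (~b | ((a | c) & ~a))) = 11111111001111111111111100110000

((d & ~c) | (~b | ((a | c) & ~a)))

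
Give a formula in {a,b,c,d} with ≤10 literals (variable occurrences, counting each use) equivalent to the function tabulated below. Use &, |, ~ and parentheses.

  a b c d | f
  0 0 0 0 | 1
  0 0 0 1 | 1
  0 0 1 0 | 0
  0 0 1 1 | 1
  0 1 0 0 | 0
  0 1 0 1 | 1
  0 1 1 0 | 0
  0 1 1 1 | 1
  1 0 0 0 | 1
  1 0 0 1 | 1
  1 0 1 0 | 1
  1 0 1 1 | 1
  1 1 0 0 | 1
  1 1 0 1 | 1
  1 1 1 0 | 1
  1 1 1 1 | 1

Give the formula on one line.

  ~d = 1010101010101010
  (c | ~d) = 1011101110111011
  ((c | ~d) | b) = 1011111110111111
  (d & ((c | ~d) | b)) = 0001010100010101
  ~b = 1111000011110000
  (~b | d) = 1111010111110101
  ~c = 1100110011001100
  ((~b | d) & ~c) = 1100010011000100
  (a | ((~b | d) & ~c)) = 1100010011111111
  ((d & ((c | ~d) | b)) | (a | ((~b | d) & ~c))) = 1101010111111111

((d & ((c | ~d) | b)) | (a | ((~b | d) & ~c)))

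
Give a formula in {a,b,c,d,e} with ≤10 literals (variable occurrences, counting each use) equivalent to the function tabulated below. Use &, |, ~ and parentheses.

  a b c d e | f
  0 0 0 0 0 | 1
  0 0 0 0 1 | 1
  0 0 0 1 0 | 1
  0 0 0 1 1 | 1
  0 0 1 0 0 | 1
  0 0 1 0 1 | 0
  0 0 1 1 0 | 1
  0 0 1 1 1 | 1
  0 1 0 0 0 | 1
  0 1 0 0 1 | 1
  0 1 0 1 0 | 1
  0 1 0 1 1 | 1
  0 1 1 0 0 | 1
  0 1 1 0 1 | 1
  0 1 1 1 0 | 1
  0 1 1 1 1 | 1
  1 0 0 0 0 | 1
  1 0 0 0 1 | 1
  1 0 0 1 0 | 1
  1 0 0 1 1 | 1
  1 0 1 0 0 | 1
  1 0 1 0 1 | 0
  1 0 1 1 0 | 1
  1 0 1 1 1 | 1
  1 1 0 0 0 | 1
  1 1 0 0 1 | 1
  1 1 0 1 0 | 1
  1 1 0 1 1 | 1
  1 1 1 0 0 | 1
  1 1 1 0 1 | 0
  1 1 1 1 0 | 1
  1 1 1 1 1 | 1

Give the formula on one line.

((c & d) | ((~a & (b & c)) | (~e | ~c)))

  (c & d) = 00000011000000110000001100000011
  ~a = 11111111111111110000000000000000
  (b & c) = 00000000000011110000000000001111
  (~a & (b & c)) = 00000000000011110000000000000000
  ~e = 10101010101010101010101010101010
  ~c = 11110000111100001111000011110000
  (~e | ~c) = 11111010111110101111101011111010
  ((~a & (b & c)) | (~e | ~c)) = 11111010111111111111101011111010
  ((c & d) | ((~a & (b & c)) | (~e | ~c))) = 11111011111111111111101111111011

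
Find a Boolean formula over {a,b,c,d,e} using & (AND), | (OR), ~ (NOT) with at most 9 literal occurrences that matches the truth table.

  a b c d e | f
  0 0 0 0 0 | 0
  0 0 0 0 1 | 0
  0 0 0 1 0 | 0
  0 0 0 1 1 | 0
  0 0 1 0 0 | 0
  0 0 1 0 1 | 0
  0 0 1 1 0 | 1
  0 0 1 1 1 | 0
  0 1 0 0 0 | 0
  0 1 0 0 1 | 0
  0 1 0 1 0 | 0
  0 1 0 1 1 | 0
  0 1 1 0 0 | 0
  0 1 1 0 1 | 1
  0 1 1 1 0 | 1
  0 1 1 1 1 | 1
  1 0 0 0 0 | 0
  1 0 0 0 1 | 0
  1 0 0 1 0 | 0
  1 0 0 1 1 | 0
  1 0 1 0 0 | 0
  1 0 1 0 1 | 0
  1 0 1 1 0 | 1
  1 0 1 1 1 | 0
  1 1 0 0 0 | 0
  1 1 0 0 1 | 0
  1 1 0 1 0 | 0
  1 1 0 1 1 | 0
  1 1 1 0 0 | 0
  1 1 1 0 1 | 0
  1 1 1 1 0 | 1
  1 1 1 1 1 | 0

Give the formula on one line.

(((~e & c) & d) | ((~a & c) & (b & e)))

  ~e = 10101010101010101010101010101010
  (~e & c) = 00001010000010100000101000001010
  ((~e & c) & d) = 00000010000000100000001000000010
  ~a = 11111111111111110000000000000000
  (~a & c) = 00001111000011110000000000000000
  (b & e) = 00000000010101010000000001010101
  ((~a & c) & (b & e)) = 00000000000001010000000000000000
  (((~e & c) & d) | ((~a & c) & (b & e))) = 00000010000001110000001000000010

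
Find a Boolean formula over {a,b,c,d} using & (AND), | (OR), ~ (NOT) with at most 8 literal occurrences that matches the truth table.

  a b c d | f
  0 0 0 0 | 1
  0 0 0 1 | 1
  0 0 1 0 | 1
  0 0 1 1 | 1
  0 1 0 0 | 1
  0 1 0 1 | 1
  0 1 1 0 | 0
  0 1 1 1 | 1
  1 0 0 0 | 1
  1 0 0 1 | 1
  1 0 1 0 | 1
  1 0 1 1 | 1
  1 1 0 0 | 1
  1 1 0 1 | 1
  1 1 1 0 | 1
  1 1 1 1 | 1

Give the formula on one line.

  ~d = 1010101010101010
  ~c = 1100110011001100
  (~d & ~c) = 1000100010001000
  ~b = 1111000011110000
  (~b | a) = 1111000011111111
  ~a = 1111111100000000
  (~a & d) = 0101010100000000
  ((~b | a) | (~a & d)) = 1111010111111111
  ((~d & ~c) | ((~b | a) | (~a & d))) = 1111110111111111

((~d & ~c) | ((~b | a) | (~a & d)))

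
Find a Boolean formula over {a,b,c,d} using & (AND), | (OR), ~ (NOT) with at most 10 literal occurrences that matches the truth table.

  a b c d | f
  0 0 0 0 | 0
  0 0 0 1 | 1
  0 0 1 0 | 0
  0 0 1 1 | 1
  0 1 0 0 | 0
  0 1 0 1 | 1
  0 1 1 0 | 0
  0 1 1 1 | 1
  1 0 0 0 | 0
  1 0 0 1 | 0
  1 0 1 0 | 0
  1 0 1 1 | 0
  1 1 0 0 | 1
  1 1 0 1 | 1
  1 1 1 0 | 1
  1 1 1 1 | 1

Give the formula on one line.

(((~a & (d | c)) & (~c | d)) | (b & (a | (d & b))))

  ~a = 1111111100000000
  (d | c) = 0111011101110111
  (~a & (d | c)) = 0111011100000000
  ~c = 1100110011001100
  (~c | d) = 1101110111011101
  ((~a & (d | c)) & (~c | d)) = 0101010100000000
  (d & b) = 0000010100000101
  (a | (d & b)) = 0000010111111111
  (b & (a | (d & b))) = 0000010100001111
  (((~a & (d | c)) & (~c | d)) | (b & (a | (d & b)))) = 0101010100001111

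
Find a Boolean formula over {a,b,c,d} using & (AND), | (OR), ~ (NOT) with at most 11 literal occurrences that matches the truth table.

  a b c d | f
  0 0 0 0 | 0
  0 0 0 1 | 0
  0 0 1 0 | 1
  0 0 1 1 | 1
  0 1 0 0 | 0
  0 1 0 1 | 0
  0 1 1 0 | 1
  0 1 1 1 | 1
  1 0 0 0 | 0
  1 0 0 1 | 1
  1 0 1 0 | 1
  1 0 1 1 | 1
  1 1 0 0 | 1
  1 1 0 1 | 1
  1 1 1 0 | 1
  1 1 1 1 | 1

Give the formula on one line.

(((d | ((c | (~d & ~c)) & b)) | c) & ((a & ~c) | c))

  ~d = 1010101010101010
  ~c = 1100110011001100
  (~d & ~c) = 1000100010001000
  (c | (~d & ~c)) = 1011101110111011
  ((c | (~d & ~c)) & b) = 0000101100001011
  (d | ((c | (~d & ~c)) & b)) = 0101111101011111
  ((d | ((c | (~d & ~c)) & b)) | c) = 0111111101111111
  (a & ~c) = 0000000011001100
  ((a & ~c) | c) = 0011001111111111
  (((d | ((c | (~d & ~c)) & b)) | c) & ((a & ~c) | c)) = 0011001101111111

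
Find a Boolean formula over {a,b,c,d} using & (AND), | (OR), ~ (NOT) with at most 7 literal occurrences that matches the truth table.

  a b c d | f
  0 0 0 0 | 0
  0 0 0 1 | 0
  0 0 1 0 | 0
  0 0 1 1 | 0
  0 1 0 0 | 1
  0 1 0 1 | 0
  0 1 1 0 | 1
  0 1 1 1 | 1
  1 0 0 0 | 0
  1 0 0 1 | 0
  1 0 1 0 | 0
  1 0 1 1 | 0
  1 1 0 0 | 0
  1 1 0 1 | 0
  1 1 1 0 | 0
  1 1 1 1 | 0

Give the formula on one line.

  ~a = 1111111100000000
  ~d = 1010101010101010
  (c | ~d) = 1011101110111011
  ((c | ~d) & b) = 0000101100001011
  (~a & ((c | ~d) & b)) = 0000101100000000

(~a & ((c | ~d) & b))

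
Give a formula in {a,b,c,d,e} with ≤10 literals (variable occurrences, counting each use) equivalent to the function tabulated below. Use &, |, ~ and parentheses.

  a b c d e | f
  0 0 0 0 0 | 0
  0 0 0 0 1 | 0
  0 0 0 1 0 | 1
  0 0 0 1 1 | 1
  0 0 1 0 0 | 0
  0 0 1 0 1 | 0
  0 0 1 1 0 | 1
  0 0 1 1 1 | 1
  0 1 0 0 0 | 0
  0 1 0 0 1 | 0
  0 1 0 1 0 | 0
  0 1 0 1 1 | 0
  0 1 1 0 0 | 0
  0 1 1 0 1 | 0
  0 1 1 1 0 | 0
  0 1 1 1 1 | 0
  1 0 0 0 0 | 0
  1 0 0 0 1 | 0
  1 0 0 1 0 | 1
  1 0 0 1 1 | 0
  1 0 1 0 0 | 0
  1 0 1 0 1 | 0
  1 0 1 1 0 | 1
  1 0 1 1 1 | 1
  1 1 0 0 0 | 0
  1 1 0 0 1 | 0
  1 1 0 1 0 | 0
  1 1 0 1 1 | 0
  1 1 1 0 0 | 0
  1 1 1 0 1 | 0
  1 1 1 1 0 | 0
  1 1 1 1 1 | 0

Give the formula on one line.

(((d & (c | ~a)) | ~e) & ((b | d) & ~b))

  ~a = 11111111111111110000000000000000
  (c | ~a) = 11111111111111110000111100001111
  (d & (c | ~a)) = 00110011001100110000001100000011
  ~e = 10101010101010101010101010101010
  ((d & (c | ~a)) | ~e) = 10111011101110111010101110101011
  (b | d) = 00110011111111110011001111111111
  ~b = 11111111000000001111111100000000
  ((b | d) & ~b) = 00110011000000000011001100000000
  (((d & (c | ~a)) | ~e) & ((b | d) & ~b)) = 00110011000000000010001100000000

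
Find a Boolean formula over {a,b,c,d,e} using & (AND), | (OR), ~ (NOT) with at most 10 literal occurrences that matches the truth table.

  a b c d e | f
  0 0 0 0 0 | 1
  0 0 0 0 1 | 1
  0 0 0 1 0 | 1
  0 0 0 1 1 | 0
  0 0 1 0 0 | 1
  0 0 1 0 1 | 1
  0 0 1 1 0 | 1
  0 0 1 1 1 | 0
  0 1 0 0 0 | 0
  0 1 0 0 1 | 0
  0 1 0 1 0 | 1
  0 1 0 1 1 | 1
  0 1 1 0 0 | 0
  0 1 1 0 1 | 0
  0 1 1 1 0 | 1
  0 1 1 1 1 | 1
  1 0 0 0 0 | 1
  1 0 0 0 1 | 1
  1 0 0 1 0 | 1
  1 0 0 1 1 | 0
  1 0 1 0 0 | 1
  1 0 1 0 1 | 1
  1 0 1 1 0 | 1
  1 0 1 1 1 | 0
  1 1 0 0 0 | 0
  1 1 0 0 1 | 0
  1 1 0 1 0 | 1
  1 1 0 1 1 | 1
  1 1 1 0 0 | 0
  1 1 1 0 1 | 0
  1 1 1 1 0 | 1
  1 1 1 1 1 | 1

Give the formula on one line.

((((b & e) | ((c & ~d) | ~e)) | ~d) & (~b | d))

  (b & e) = 00000000010101010000000001010101
  ~d = 11001100110011001100110011001100
  (c & ~d) = 00001100000011000000110000001100
  ~e = 10101010101010101010101010101010
  ((c & ~d) | ~e) = 10101110101011101010111010101110
  ((b & e) | ((c & ~d) | ~e)) = 10101110111111111010111011111111
  (((b & e) | ((c & ~d) | ~e)) | ~d) = 11101110111111111110111011111111
  ~b = 11111111000000001111111100000000
  (~b | d) = 11111111001100111111111100110011
  ((((b & e) | ((c & ~d) | ~e)) | ~d) & (~b | d)) = 11101110001100111110111000110011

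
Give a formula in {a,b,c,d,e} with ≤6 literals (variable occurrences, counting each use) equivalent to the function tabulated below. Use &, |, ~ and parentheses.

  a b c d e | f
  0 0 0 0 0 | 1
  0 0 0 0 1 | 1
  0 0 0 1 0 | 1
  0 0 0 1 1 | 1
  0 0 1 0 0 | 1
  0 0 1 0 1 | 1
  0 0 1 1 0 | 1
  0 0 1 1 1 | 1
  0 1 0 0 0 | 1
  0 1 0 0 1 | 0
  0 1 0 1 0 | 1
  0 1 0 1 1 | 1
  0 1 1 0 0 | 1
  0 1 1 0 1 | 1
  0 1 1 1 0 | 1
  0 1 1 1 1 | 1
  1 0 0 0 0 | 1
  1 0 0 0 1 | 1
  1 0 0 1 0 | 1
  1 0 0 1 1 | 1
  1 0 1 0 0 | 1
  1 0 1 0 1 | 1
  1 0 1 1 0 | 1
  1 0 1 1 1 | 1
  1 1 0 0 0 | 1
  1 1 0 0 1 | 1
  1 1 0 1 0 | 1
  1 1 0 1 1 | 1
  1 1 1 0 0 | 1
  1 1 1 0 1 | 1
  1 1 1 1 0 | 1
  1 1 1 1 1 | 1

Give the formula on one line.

  ~b = 11111111000000001111111100000000
  (~b | a) = 11111111000000001111111111111111
  ~e = 10101010101010101010101010101010
  ((~b | a) | ~e) = 11111111101010101111111111111111
  (d | ((~b | a) | ~e)) = 11111111101110111111111111111111
  ((d | ((~b | a) | ~e)) | c) = 11111111101111111111111111111111

((d | ((~b | a) | ~e)) | c)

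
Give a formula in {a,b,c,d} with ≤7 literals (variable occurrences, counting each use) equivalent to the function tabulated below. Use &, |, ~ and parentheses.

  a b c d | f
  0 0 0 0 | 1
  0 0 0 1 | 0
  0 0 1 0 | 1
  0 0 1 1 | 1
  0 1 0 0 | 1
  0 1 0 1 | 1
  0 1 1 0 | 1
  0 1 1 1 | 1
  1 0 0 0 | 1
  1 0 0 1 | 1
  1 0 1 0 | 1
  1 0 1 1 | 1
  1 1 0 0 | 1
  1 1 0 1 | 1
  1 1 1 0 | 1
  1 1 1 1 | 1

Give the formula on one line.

  (a | b) = 0000111111111111
  ~d = 1010101010101010
  ((a | b) | ~d) = 1010111111111111
  ~a = 1111111100000000
  ~b = 1111000011110000
  (~b & c) = 0011000000110000
  (~a & (~b & c)) = 0011000000000000
  (((a | b) | ~d) | (~a & (~b & c))) = 1011111111111111

(((a | b) | ~d) | (~a & (~b & c)))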